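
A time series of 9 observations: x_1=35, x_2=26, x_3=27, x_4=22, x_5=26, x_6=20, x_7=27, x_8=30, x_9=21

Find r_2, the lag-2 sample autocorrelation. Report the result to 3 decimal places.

Mean x̄ = (35 + 26 + 27 + 22 + 26 + 20 + 27 + 30 + 21)/9 = 26.0000
Numerator Σ_{t=1}^{7}(x_t−x̄)(x_{t+2}−x̄) = 4.0000
Denominator Σ(x_t−x̄)² = 176.0000
r_2 = 4.0000 / 176.0000 = 0.023

0.023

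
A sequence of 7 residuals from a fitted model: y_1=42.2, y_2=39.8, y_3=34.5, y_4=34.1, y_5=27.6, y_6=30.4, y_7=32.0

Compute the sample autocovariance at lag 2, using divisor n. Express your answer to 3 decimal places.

2.257

Mean ȳ = (42.2 + 39.8 + 34.5 + 34.1 + 27.6 + 30.4 + 32.0)/7 = 34.3714
Σ_{t=1}^{5}(y_t−ȳ)(y_{t+2}−ȳ) = 15.7984
γ_2 = 15.7984 / 7 = 2.257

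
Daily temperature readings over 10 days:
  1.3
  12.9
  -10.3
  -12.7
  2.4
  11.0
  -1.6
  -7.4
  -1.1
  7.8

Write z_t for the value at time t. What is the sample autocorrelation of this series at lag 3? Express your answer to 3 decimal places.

Mean z̄ = (1.3 + 12.9 − 10.3 − 12.7 + 2.4 + 11.0 − 1.6 − 7.4 − 1.1 + 7.8)/10 = 0.2300
Numerator Σ_{t=1}^{7}(z_t−z̄)(z_{t+3}−z̄) = -120.8217
Denominator Σ(z_t−z̄)² = 681.0810
r_3 = -120.8217 / 681.0810 = -0.177

-0.177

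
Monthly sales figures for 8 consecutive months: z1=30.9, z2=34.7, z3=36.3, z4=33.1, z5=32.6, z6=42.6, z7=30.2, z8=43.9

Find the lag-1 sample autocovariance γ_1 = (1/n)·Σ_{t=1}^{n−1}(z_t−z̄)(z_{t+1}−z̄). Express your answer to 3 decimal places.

Mean z̄ = (30.9 + 34.7 + 36.3 + 33.1 + 32.6 + 42.6 + 30.2 + 43.9)/8 = 35.5375
Σ_{t=1}^{7}(z_t−z̄)(z_{t+1}−z̄) = -94.5302
γ_1 = -94.5302 / 8 = -11.816

-11.816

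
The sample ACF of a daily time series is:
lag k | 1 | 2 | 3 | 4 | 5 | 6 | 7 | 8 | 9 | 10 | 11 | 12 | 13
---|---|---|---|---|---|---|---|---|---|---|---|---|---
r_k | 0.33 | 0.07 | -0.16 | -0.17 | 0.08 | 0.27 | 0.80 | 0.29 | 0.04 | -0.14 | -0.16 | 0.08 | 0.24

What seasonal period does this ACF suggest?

The largest autocorrelation is r_7 = 0.80; the remaining lags stay at or below 0.33. The elevated value at lag 1 (0.33), dropping to 0.07 at lag 2, reflects decaying short-term dependence rather than seasonality.
The dominant spike at lag 7 indicates a seasonal period of 7.

7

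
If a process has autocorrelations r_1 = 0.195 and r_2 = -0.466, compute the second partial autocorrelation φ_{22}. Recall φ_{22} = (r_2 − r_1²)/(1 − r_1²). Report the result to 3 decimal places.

φ_{22} = (r_2 − r_1²) / (1 − r_1²)
r_1² = (0.195)² = 0.038025
Numerator = -0.466 − 0.0380 = -0.5040; denominator = 1 − 0.0380 = 0.9620
φ_{22} = -0.5040 / 0.9620 = -0.524

-0.524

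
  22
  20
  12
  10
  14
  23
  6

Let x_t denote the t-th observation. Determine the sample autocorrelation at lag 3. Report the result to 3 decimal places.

Mean x̄ = (22 + 20 + 12 + 10 + 14 + 23 + 6)/7 = 15.2857
Deviations from mean: 6.7143, 4.7143, -3.2857, -5.2857, -1.2857, 7.7143, -9.2857
Σ(x_t−x̄)(x_{t+3}−x̄) = (-35.4898) + (-6.0612) + (-25.3469) + (49.0816) = -17.8163
Denominator Σ(x_t−x̄)² = 253.4286
r_3 = -17.8163 / 253.4286 = -0.070

-0.070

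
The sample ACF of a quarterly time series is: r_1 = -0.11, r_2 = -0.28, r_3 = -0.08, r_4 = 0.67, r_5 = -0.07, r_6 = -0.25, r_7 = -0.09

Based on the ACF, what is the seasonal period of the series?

The largest autocorrelation is r_4 = 0.67; the remaining lags stay at or below -0.07.
The dominant spike at lag 4 indicates a seasonal period of 4.

4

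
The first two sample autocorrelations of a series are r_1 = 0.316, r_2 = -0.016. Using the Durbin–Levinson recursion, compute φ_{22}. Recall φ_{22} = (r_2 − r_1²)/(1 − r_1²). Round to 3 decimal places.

φ_{22} = (r_2 − r_1²) / (1 − r_1²)
r_1² = (0.316)² = 0.099856
Numerator = -0.016 − 0.0999 = -0.1159; denominator = 1 − 0.0999 = 0.9001
φ_{22} = -0.1159 / 0.9001 = -0.129

-0.129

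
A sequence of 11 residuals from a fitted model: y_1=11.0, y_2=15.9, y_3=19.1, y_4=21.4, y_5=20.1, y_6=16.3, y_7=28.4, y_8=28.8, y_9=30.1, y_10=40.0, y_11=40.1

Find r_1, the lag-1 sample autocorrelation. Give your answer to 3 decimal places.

Mean ȳ = (11.0 + 15.9 + 19.1 + 21.4 + 20.1 + 16.3 + 28.4 + 28.8 + 30.1 + 40.0 + 40.1)/11 = 24.6545
Numerator Σ_{t=1}^{10}(y_t−ȳ)(y_{t+1}−ȳ) = 566.5079
Denominator Σ(y_t−ȳ)² = 929.9873
r_1 = 566.5079 / 929.9873 = 0.609

0.609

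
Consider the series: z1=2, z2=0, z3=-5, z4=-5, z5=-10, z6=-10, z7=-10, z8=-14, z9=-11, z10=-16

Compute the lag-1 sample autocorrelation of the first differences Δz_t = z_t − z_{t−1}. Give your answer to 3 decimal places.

First differences Δz: -2, -5, 0, -5, 0, 0, -4, 3, -5
Mean of differences = -2.0000
Numerator Σ(Δz_t−Δz̄)(Δz_{t+1}−Δz̄) = -43.0000
Denominator Σ(Δz_t−Δz̄)² = 68.0000
r_1(Δz) = -43.0000 / 68.0000 = -0.632

-0.632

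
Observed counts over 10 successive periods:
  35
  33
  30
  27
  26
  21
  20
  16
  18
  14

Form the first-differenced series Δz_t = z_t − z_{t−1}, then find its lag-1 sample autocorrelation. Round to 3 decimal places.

First differences Δz: -2, -3, -3, -1, -5, -1, -4, 2, -4
Mean of differences = -2.3333
Numerator Σ(Δz_t−Δz̄)(Δz_{t+1}−Δz̄) = -24.4444
Denominator Σ(Δz_t−Δz̄)² = 36.0000
r_1(Δz) = -24.4444 / 36.0000 = -0.679

-0.679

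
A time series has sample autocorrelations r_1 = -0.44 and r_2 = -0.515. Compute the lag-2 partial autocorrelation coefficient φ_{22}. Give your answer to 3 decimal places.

φ_{22} = (r_2 − r_1²) / (1 − r_1²)
r_1² = (-0.44)² = 0.1936
Numerator = -0.515 − 0.1936 = -0.7086; denominator = 1 − 0.1936 = 0.8064
φ_{22} = -0.7086 / 0.8064 = -0.879

-0.879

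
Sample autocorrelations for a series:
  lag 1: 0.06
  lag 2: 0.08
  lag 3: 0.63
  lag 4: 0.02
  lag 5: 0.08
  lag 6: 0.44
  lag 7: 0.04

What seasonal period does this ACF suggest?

3

The largest autocorrelation is r_3 = 0.63, with a weaker echo at lag 6 (0.44); the remaining lags stay at or below 0.08.
The dominant spike at lag 3 indicates a seasonal period of 3.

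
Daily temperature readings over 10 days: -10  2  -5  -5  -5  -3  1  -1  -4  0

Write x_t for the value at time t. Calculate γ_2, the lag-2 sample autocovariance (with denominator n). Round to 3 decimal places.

0.200

Mean x̄ = (-10 + 2 − 5 − 5 − 5 − 3 + 1 − 1 − 4 + 0)/10 = -3.0000
Σ_{t=1}^{8}(x_t−x̄)(x_{t+2}−x̄) = 2.0000
γ_2 = 2.0000 / 10 = 0.200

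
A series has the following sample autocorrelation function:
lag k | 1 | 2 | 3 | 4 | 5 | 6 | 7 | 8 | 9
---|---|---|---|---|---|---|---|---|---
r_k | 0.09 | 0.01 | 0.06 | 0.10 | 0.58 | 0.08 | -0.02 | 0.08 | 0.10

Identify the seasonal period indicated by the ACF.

5

The largest autocorrelation is r_5 = 0.58; the remaining lags stay at or below 0.10.
The dominant spike at lag 5 indicates a seasonal period of 5.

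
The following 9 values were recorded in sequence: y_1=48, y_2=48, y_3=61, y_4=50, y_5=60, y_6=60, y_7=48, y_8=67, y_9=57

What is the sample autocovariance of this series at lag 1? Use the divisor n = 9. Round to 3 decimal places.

-13.578

Mean ȳ = (48 + 48 + 61 + 50 + 60 + 60 + 48 + 67 + 57)/9 = 55.4444
Σ_{t=1}^{8}(y_t−ȳ)(y_{t+1}−ȳ) = -122.1975
γ_1 = -122.1975 / 9 = -13.578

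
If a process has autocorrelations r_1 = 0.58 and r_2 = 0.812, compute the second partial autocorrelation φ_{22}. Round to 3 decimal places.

0.717

φ_{22} = (r_2 − r_1²) / (1 − r_1²)
r_1² = (0.58)² = 0.3364
Numerator = 0.812 − 0.3364 = 0.4756; denominator = 1 − 0.3364 = 0.6636
φ_{22} = 0.4756 / 0.6636 = 0.717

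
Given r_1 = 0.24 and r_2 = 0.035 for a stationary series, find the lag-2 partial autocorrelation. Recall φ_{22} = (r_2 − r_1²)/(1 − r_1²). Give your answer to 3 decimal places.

φ_{22} = (r_2 − r_1²) / (1 − r_1²)
r_1² = (0.24)² = 0.0576
Numerator = 0.035 − 0.0576 = -0.0226; denominator = 1 − 0.0576 = 0.9424
φ_{22} = -0.0226 / 0.9424 = -0.024

-0.024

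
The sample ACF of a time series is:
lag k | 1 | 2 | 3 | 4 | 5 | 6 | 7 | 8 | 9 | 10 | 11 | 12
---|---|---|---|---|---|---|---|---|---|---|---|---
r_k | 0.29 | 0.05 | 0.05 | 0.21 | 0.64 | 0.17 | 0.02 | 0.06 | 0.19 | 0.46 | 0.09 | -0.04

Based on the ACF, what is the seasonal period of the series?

5

The largest autocorrelation is r_5 = 0.64, with a weaker echo at lag 10 (0.46); the remaining lags stay at or below 0.29. The elevated value at lag 1 (0.29), dropping to 0.05 at lag 2, reflects decaying short-term dependence rather than seasonality.
The dominant spike at lag 5 indicates a seasonal period of 5.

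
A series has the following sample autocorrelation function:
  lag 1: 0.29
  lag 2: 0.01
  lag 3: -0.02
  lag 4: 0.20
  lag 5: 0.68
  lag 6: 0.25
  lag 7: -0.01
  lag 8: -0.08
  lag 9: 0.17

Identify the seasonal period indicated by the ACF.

5

The largest autocorrelation is r_5 = 0.68; the remaining lags stay at or below 0.29. The elevated value at lag 1 (0.29), dropping to 0.01 at lag 2, reflects decaying short-term dependence rather than seasonality.
The dominant spike at lag 5 indicates a seasonal period of 5.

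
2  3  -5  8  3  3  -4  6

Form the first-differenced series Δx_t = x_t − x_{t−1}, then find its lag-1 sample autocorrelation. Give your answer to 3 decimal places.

-0.600

First differences Δx: 1, -8, 13, -5, 0, -7, 10
Mean of differences = 0.5714
Numerator Σ(Δx_t−Δx̄)(Δx_{t+1}−Δx̄) = -243.3265
Denominator Σ(Δx_t−Δx̄)² = 405.7143
r_1(Δx) = -243.3265 / 405.7143 = -0.600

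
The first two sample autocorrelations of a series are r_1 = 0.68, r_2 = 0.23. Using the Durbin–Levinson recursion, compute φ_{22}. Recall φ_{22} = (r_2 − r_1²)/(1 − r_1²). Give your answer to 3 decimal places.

-0.432

φ_{22} = (r_2 − r_1²) / (1 − r_1²)
r_1² = (0.68)² = 0.4624
Numerator = 0.23 − 0.4624 = -0.2324; denominator = 1 − 0.4624 = 0.5376
φ_{22} = -0.2324 / 0.5376 = -0.432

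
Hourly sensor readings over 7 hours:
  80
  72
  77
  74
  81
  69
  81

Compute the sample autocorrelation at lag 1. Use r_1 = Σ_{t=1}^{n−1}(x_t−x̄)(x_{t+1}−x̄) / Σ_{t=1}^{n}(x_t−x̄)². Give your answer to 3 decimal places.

-0.739

Mean x̄ = (80 + 72 + 77 + 74 + 81 + 69 + 81)/7 = 76.2857
Deviations from mean: 3.7143, -4.2857, 0.7143, -2.2857, 4.7143, -7.2857, 4.7143
Σ(x_t−x̄)(x_{t+1}−x̄) = (-15.9184) + (-3.0612) + (-1.6327) + (-10.7755) + (-34.3469) + (-34.3469) = -100.0816
Denominator Σ(x_t−x̄)² = 135.4286
r_1 = -100.0816 / 135.4286 = -0.739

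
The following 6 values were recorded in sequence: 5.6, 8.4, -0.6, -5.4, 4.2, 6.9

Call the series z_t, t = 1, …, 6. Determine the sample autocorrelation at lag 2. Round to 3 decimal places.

Mean z̄ = (5.6 + 8.4 − 0.6 − 5.4 + 4.2 + 6.9)/6 = 3.1833
Deviations from mean: 2.4167, 5.2167, -3.7833, -8.5833, 1.0167, 3.7167
Σ(z_t−z̄)(z_{t+2}−z̄) = (-9.1431) + (-44.7764) + (-3.8464) + (-31.9014) = -89.6672
Denominator Σ(z_t−z̄)² = 135.8883
r_2 = -89.6672 / 135.8883 = -0.660

-0.660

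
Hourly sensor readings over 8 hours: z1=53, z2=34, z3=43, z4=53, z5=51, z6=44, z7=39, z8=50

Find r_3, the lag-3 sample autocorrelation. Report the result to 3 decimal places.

-0.094

Mean z̄ = (53 + 34 + 43 + 53 + 51 + 44 + 39 + 50)/8 = 45.8750
Deviations from mean: 7.1250, -11.8750, -2.8750, 7.1250, 5.1250, -1.8750, -6.8750, 4.1250
Numerator Σ_{t=1}^{5}(z_t−z̄)(z_{t+3}−z̄) = -32.5469
Denominator Σ(z_t−z̄)² = 344.8750
r_3 = -32.5469 / 344.8750 = -0.094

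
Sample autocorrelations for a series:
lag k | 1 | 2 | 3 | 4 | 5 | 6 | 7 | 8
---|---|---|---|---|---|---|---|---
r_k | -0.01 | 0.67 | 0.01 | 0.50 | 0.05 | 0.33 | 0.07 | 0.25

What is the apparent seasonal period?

The largest autocorrelation is r_2 = 0.67, with weaker echoes at lags 4 (0.50), 6 (0.33) and 8 (0.25); the remaining lags stay at or below 0.07.
The dominant spike at lag 2 indicates a seasonal period of 2.

2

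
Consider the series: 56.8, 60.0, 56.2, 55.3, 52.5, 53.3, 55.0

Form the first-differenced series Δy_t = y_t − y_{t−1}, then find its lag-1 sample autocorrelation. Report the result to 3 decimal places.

-0.253

First differences Δy: 3.2, -3.8, -0.9, -2.8, 0.8, 1.7
Mean of differences = -0.3000
Numerator Σ(Δy_t−Δȳ)(Δy_{t+1}−Δȳ) = -9.2000
Denominator Σ(Δy_t−Δȳ)² = 36.3200
r_1(Δy) = -9.2000 / 36.3200 = -0.253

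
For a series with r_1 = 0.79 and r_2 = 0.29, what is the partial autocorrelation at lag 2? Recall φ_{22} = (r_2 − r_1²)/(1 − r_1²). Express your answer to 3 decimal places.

-0.889

φ_{22} = (r_2 − r_1²) / (1 − r_1²)
r_1² = (0.79)² = 0.6241
Numerator = 0.29 − 0.6241 = -0.3341; denominator = 1 − 0.6241 = 0.3759
φ_{22} = -0.3341 / 0.3759 = -0.889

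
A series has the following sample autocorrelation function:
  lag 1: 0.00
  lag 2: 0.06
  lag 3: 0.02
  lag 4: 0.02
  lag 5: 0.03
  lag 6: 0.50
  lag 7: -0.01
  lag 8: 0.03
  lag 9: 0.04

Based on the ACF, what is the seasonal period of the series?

6

The largest autocorrelation is r_6 = 0.50; the remaining lags stay at or below 0.06.
The dominant spike at lag 6 indicates a seasonal period of 6.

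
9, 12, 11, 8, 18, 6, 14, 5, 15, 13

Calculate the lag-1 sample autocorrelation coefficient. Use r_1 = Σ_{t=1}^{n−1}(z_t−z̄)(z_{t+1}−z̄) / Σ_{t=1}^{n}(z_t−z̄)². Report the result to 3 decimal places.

-0.701

Mean z̄ = (9 + 12 + 11 + 8 + 18 + 6 + 14 + 5 + 15 + 13)/10 = 11.1000
Numerator Σ_{t=1}^{9}(z_t−z̄)(z_{t+1}−z̄) = -107.1100
Denominator Σ(z_t−z̄)² = 152.9000
r_1 = -107.1100 / 152.9000 = -0.701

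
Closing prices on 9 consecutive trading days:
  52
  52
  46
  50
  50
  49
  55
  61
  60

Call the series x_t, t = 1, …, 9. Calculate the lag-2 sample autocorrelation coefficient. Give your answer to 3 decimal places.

0.077

Mean x̄ = (52 + 52 + 46 + 50 + 50 + 49 + 55 + 61 + 60)/9 = 52.7778
Σ(x_t−x̄)(x_{t+2}−x̄) = (5.2716) + (2.1605) + (18.8272) + (10.4938) + (-6.1728) + (-31.0617) + (16.0494) = 15.5679
Denominator Σ(x_t−x̄)² = 201.5556
r_2 = 15.5679 / 201.5556 = 0.077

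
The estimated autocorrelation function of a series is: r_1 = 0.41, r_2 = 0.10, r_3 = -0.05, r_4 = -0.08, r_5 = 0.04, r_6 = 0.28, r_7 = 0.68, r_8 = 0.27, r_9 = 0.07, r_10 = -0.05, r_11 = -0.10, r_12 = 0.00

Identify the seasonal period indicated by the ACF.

The largest autocorrelation is r_7 = 0.68; the remaining lags stay at or below 0.41. The elevated value at lag 1 (0.41), dropping to 0.10 at lag 2, reflects decaying short-term dependence rather than seasonality.
The dominant spike at lag 7 indicates a seasonal period of 7.

7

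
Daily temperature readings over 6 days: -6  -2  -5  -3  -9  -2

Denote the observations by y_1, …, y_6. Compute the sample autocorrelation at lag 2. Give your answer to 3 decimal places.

Mean ȳ = (-6 − 2 − 5 − 3 − 9 − 2)/6 = -4.5000
Deviations from mean: -1.5000, 2.5000, -0.5000, 1.5000, -4.5000, 2.5000
Σ(y_t−ȳ)(y_{t+2}−ȳ) = (0.7500) + (3.7500) + (2.2500) + (3.7500) = 10.5000
Denominator Σ(y_t−ȳ)² = 37.5000
r_2 = 10.5000 / 37.5000 = 0.280

0.280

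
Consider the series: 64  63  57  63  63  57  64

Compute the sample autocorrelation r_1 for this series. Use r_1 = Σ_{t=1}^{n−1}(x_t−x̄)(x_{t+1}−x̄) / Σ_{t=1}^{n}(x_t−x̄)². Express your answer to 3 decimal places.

-0.422

Mean x̄ = (64 + 63 + 57 + 63 + 63 + 57 + 64)/7 = 61.5714
Deviations from mean: 2.4286, 1.4286, -4.5714, 1.4286, 1.4286, -4.5714, 2.4286
Numerator Σ_{t=1}^{6}(x_t−x̄)(x_{t+1}−x̄) = -25.1837
Denominator Σ(x_t−x̄)² = 59.7143
r_1 = -25.1837 / 59.7143 = -0.422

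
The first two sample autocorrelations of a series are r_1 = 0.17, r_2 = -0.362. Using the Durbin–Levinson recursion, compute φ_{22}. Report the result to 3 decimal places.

-0.403

φ_{22} = (r_2 − r_1²) / (1 − r_1²)
r_1² = (0.17)² = 0.0289
Numerator = -0.362 − 0.0289 = -0.3909; denominator = 1 − 0.0289 = 0.9711
φ_{22} = -0.3909 / 0.9711 = -0.403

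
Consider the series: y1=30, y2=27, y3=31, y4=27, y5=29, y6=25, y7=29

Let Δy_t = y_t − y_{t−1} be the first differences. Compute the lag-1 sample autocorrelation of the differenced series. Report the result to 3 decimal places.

-0.786

First differences Δy: -3, 4, -4, 2, -4, 4
Mean of differences = -0.1667
Numerator Σ(Δy_t−Δȳ)(Δy_{t+1}−Δȳ) = -60.3611
Denominator Σ(Δy_t−Δȳ)² = 76.8333
r_1(Δy) = -60.3611 / 76.8333 = -0.786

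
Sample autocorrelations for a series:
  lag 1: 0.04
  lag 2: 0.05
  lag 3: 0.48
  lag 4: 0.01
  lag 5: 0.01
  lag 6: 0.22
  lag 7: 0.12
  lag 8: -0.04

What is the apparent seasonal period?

The largest autocorrelation is r_3 = 0.48, with a weaker echo at lag 6 (0.22); the remaining lags stay at or below 0.12.
The dominant spike at lag 3 indicates a seasonal period of 3.

3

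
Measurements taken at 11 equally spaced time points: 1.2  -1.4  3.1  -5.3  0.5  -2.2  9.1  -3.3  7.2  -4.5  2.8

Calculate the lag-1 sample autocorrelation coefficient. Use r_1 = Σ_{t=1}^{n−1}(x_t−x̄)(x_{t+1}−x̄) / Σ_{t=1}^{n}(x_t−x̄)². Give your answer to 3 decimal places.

Mean x̄ = (1.2 − 1.4 + 3.1 − 5.3 + 0.5 − 2.2 + 9.1 − 3.3 + 7.2 − 4.5 + 2.8)/11 = 0.6545
Numerator Σ_{t=1}^{10}(x_t−x̄)(x_{t+1}−x̄) = -147.5330
Denominator Σ(x_t−x̄)² = 215.1073
r_1 = -147.5330 / 215.1073 = -0.686

-0.686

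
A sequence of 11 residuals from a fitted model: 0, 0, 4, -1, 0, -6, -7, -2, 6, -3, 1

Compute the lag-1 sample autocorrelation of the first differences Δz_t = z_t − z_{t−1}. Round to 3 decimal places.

-0.369

First differences Δz: 0, 4, -5, 1, -6, -1, 5, 8, -9, 4
Mean of differences = 0.1000
Numerator Σ(Δz_t−Δz̄)(Δz_{t+1}−Δz̄) = -97.7100
Denominator Σ(Δz_t−Δz̄)² = 264.9000
r_1(Δz) = -97.7100 / 264.9000 = -0.369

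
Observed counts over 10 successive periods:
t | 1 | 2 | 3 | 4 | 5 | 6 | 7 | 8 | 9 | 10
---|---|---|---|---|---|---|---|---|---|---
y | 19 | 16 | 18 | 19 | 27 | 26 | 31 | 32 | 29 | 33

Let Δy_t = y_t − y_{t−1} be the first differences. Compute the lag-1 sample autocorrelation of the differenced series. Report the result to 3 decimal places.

-0.385

First differences Δy: -3, 2, 1, 8, -1, 5, 1, -3, 4
Mean of differences = 1.5556
Numerator Σ(Δy_t−Δȳ)(Δy_{t+1}−Δȳ) = -41.6420
Denominator Σ(Δy_t−Δȳ)² = 108.2222
r_1(Δy) = -41.6420 / 108.2222 = -0.385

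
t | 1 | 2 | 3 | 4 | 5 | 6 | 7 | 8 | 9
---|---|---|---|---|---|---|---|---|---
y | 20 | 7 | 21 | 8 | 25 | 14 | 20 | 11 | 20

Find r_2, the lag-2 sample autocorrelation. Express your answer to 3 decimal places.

0.651

Mean ȳ = (20 + 7 + 21 + 8 + 25 + 14 + 20 + 11 + 20)/9 = 16.2222
Σ(y_t−ȳ)(y_{t+2}−ȳ) = (18.0494) + (75.8272) + (41.9383) + (18.2716) + (33.1605) + (11.6049) + (14.2716) = 213.1235
Denominator Σ(y_t−ȳ)² = 327.5556
r_2 = 213.1235 / 327.5556 = 0.651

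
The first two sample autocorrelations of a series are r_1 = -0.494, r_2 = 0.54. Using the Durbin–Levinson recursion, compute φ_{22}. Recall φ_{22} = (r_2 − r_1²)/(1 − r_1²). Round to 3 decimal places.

0.392

φ_{22} = (r_2 − r_1²) / (1 − r_1²)
r_1² = (-0.494)² = 0.244036
Numerator = 0.54 − 0.2440 = 0.2960; denominator = 1 − 0.2440 = 0.7560
φ_{22} = 0.2960 / 0.7560 = 0.392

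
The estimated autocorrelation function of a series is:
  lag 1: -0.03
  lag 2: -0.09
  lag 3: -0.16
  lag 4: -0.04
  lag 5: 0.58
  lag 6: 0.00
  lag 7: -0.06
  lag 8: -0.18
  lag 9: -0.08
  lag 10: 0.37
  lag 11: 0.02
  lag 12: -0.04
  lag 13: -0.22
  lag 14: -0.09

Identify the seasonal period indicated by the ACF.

The largest autocorrelation is r_5 = 0.58, with a weaker echo at lag 10 (0.37); the remaining lags stay at or below 0.02.
The dominant spike at lag 5 indicates a seasonal period of 5.

5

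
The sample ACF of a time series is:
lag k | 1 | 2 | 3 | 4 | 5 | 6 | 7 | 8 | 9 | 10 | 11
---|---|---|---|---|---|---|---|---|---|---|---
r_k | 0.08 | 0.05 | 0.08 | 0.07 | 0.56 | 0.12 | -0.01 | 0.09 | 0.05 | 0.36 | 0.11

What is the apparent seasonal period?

5

The largest autocorrelation is r_5 = 0.56, with a weaker echo at lag 10 (0.36); the remaining lags stay at or below 0.12.
The dominant spike at lag 5 indicates a seasonal period of 5.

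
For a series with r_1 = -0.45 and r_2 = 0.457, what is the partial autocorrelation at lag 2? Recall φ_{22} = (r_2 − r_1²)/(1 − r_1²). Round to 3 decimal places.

φ_{22} = (r_2 − r_1²) / (1 − r_1²)
r_1² = (-0.45)² = 0.2025
Numerator = 0.457 − 0.2025 = 0.2545; denominator = 1 − 0.2025 = 0.7975
φ_{22} = 0.2545 / 0.7975 = 0.319

0.319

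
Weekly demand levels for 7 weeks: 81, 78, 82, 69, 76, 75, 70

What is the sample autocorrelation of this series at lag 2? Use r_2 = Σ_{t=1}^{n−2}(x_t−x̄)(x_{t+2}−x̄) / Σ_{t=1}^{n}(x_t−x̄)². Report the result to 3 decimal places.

Mean x̄ = (81 + 78 + 82 + 69 + 76 + 75 + 70)/7 = 75.8571
Deviations from mean: 5.1429, 2.1429, 6.1429, -6.8571, 0.1429, -0.8571, -5.8571
Σ(x_t−x̄)(x_{t+2}−x̄) = (31.5918) + (-14.6939) + (0.8776) + (5.8776) + (-0.8367) = 22.8163
Denominator Σ(x_t−x̄)² = 150.8571
r_2 = 22.8163 / 150.8571 = 0.151

0.151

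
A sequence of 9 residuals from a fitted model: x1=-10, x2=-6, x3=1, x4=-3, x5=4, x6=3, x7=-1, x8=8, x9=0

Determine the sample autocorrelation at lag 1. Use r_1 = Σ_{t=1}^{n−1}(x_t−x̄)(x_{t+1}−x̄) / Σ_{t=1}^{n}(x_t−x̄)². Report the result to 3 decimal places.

0.181

Mean x̄ = (-10 − 6 + 1 − 3 + 4 + 3 − 1 + 8 + 0)/9 = -0.4444
Numerator Σ_{t=1}^{8}(x_t−x̄)(x_{t+1}−x̄) = 42.4691
Denominator Σ(x_t−x̄)² = 234.2222
r_1 = 42.4691 / 234.2222 = 0.181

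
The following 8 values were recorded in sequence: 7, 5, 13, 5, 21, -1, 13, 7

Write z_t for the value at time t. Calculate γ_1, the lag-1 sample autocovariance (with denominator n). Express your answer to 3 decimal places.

-29.945

Mean z̄ = (7 + 5 + 13 + 5 + 21 − 1 + 13 + 7)/8 = 8.7500
Deviations: -1.7500, -3.7500, 4.2500, -3.7500, 12.2500, -9.7500, 4.2500, -1.7500
Σ_{t=1}^{7}(z_t−z̄)(z_{t+1}−z̄) = -239.5625
γ_1 = -239.5625 / 8 = -29.945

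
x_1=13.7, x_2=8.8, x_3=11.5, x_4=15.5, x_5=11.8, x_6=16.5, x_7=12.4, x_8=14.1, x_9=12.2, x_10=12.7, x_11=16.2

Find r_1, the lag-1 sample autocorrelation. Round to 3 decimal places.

Mean x̄ = (13.7 + 8.8 + 11.5 + 15.5 + 11.8 + 16.5 + 12.4 + 14.1 + 12.2 + 12.7 + 16.2)/11 = 13.2182
Numerator Σ_{t=1}^{10}(x_t−x̄)(x_{t+1}−x̄) = -11.6703
Denominator Σ(x_t−x̄)² = 52.3364
r_1 = -11.6703 / 52.3364 = -0.223

-0.223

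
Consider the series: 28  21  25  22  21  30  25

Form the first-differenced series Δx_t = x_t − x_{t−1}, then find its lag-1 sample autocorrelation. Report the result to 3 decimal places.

-0.483

First differences Δx: -7, 4, -3, -1, 9, -5
Mean of differences = -0.5000
Numerator Σ(Δx_t−Δx̄)(Δx_{t+1}−Δx̄) = -86.7500
Denominator Σ(Δx_t−Δx̄)² = 179.5000
r_1(Δx) = -86.7500 / 179.5000 = -0.483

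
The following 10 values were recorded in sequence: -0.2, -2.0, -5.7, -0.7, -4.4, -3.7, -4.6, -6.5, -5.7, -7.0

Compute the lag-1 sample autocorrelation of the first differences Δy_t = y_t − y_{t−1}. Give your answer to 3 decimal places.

-0.654

First differences Δy: -1.8, -3.7, 5.0, -3.7, 0.7, -0.9, -1.9, 0.8, -1.3
Mean of differences = -0.7556
Numerator Σ(Δy_t−Δȳ)(Δy_{t+1}−Δȳ) = -37.7764
Denominator Σ(Δy_t−Δȳ)² = 57.7222
r_1(Δy) = -37.7764 / 57.7222 = -0.654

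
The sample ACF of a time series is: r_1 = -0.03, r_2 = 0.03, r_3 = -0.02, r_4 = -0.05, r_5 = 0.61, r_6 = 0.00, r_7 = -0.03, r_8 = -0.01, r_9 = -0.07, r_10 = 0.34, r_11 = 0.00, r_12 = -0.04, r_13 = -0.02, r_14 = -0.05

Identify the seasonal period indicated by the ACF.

5

The largest autocorrelation is r_5 = 0.61, with a weaker echo at lag 10 (0.34); the remaining lags stay at or below 0.03.
The dominant spike at lag 5 indicates a seasonal period of 5.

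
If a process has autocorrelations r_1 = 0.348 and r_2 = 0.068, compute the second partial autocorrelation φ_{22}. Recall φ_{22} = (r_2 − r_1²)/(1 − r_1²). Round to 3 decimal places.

-0.060

φ_{22} = (r_2 − r_1²) / (1 − r_1²)
r_1² = (0.348)² = 0.121104
Numerator = 0.068 − 0.1211 = -0.0531; denominator = 1 − 0.1211 = 0.8789
φ_{22} = -0.0531 / 0.8789 = -0.060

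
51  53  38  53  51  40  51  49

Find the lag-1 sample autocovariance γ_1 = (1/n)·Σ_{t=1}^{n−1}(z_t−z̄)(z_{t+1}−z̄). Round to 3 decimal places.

-14.320

Mean z̄ = (51 + 53 + 38 + 53 + 51 + 40 + 51 + 49)/8 = 48.2500
Σ_{t=1}^{7}(z_t−z̄)(z_{t+1}−z̄) = -114.5625
γ_1 = -114.5625 / 8 = -14.320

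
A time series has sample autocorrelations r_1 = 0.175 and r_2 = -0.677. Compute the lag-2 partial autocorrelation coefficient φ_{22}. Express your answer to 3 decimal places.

φ_{22} = (r_2 − r_1²) / (1 − r_1²)
r_1² = (0.175)² = 0.030625
Numerator = -0.677 − 0.0306 = -0.7076; denominator = 1 − 0.0306 = 0.9694
φ_{22} = -0.7076 / 0.9694 = -0.730

-0.730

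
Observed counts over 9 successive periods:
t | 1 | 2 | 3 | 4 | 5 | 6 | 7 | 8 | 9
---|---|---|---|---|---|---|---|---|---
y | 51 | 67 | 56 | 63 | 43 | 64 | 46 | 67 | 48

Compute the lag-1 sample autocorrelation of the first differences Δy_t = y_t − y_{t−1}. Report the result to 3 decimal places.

-0.823

First differences Δy: 16, -11, 7, -20, 21, -18, 21, -19
Mean of differences = -0.3750
Numerator Σ(Δy_t−Δȳ)(Δy_{t+1}−Δȳ) = -1968.1406
Denominator Σ(Δy_t−Δȳ)² = 2391.8750
r_1(Δy) = -1968.1406 / 2391.8750 = -0.823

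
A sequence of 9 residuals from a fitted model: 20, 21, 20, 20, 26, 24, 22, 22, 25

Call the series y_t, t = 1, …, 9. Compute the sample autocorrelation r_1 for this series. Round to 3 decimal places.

0.186

Mean ȳ = (20 + 21 + 20 + 20 + 26 + 24 + 22 + 22 + 25)/9 = 22.2222
Numerator Σ_{t=1}^{8}(y_t−ȳ)(y_{t+1}−ȳ) = 7.7284
Denominator Σ(y_t−ȳ)² = 41.5556
r_1 = 7.7284 / 41.5556 = 0.186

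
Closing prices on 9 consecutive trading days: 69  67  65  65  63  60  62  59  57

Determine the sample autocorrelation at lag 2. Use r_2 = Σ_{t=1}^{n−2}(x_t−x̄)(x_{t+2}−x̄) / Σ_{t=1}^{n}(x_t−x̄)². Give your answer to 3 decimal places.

Mean x̄ = (69 + 67 + 65 + 65 + 63 + 60 + 62 + 59 + 57)/9 = 63.0000
Numerator Σ_{t=1}^{7}(x_t−x̄)(x_{t+2}−x̄) = 32.0000
Denominator Σ(x_t−x̄)² = 122.0000
r_2 = 32.0000 / 122.0000 = 0.262

0.262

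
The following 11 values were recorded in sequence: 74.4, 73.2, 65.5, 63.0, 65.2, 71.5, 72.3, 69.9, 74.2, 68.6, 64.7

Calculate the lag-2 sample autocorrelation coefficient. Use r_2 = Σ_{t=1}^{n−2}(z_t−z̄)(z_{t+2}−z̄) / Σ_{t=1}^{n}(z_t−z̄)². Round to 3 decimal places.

Mean z̄ = (74.4 + 73.2 + 65.5 + 63.0 + 65.2 + 71.5 + 72.3 + 69.9 + 74.2 + 68.6 + 64.7)/11 = 69.3182
Numerator Σ_{t=1}^{9}(z_t−z̄)(z_{t+2}−z̄) = -61.4070
Denominator Σ(z_t−z̄)² = 172.0164
r_2 = -61.4070 / 172.0164 = -0.357

-0.357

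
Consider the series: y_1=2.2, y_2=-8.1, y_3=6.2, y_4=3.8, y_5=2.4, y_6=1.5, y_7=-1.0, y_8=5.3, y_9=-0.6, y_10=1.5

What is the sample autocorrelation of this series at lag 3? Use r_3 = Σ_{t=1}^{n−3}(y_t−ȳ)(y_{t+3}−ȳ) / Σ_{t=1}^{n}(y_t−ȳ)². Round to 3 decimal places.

Mean ȳ = (2.2 − 8.1 + 6.2 + 3.8 + 2.4 + 1.5 − 1.0 + 5.3 − 0.6 + 1.5)/10 = 1.3200
Σ(y_t−ȳ)(y_{t+3}−ȳ) = (2.1824) + (-10.1736) + (0.8784) + (-5.7536) + (4.2984) + (-0.3456) + (-0.4176) = -9.3312
Denominator Σ(y_t−ȳ)² = 145.6160
r_3 = -9.3312 / 145.6160 = -0.064

-0.064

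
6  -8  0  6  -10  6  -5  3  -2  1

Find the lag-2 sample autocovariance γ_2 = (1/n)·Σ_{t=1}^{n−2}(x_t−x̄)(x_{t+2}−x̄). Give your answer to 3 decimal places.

Mean x̄ = (6 − 8 + 0 + 6 − 10 + 6 − 5 + 3 − 2 + 1)/10 = -0.3000
Σ_{t=1}^{8}(x_t−x̄)(x_{t+2}−x̄) = 68.8200
γ_2 = 68.8200 / 10 = 6.882

6.882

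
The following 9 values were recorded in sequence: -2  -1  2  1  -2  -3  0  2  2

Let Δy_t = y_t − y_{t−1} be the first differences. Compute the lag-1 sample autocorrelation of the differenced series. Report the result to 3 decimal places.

First differences Δy: 1, 3, -1, -3, -1, 3, 2, 0
Mean of differences = 0.5000
Numerator Σ(Δy_t−Δȳ)(Δy_{t+1}−Δȳ) = 7.2500
Denominator Σ(Δy_t−Δȳ)² = 32.0000
r_1(Δy) = 7.2500 / 32.0000 = 0.227

0.227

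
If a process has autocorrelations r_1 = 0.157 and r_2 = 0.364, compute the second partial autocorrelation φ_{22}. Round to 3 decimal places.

0.348

φ_{22} = (r_2 − r_1²) / (1 − r_1²)
r_1² = (0.157)² = 0.024649
Numerator = 0.364 − 0.0246 = 0.3394; denominator = 1 − 0.0246 = 0.9754
φ_{22} = 0.3394 / 0.9754 = 0.348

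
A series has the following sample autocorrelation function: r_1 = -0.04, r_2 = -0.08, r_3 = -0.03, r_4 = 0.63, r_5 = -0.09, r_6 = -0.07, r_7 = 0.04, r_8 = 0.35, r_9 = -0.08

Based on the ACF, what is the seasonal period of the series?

The largest autocorrelation is r_4 = 0.63, with a weaker echo at lag 8 (0.35); the remaining lags stay at or below 0.04.
The dominant spike at lag 4 indicates a seasonal period of 4.

4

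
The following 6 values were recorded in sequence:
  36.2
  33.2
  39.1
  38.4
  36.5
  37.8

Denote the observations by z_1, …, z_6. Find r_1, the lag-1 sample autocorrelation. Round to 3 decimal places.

-0.145

Mean z̄ = (36.2 + 33.2 + 39.1 + 38.4 + 36.5 + 37.8)/6 = 36.8667
Deviations from mean: -0.6667, -3.6667, 2.2333, 1.5333, -0.3667, 0.9333
Numerator Σ_{t=1}^{5}(z_t−z̄)(z_{t+1}−z̄) = -3.2244
Denominator Σ(z_t−z̄)² = 22.2333
r_1 = -3.2244 / 22.2333 = -0.145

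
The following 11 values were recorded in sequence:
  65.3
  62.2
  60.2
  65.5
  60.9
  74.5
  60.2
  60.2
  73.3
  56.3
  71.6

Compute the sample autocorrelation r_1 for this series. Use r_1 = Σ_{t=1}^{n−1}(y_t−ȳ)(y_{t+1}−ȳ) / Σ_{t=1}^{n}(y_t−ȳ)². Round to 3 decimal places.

-0.616

Mean ȳ = (65.3 + 62.2 + 60.2 + 65.5 + 60.9 + 74.5 + 60.2 + 60.2 + 73.3 + 56.3 + 71.6)/11 = 64.5636
Numerator Σ_{t=1}^{10}(y_t−ȳ)(y_{t+1}−ȳ) = -228.1259
Denominator Σ(y_t−ȳ)² = 370.4055
r_1 = -228.1259 / 370.4055 = -0.616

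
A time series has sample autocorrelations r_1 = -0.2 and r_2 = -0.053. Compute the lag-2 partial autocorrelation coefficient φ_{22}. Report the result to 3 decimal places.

-0.097

φ_{22} = (r_2 − r_1²) / (1 − r_1²)
r_1² = (-0.2)² = 0.04
Numerator = -0.053 − 0.0400 = -0.0930; denominator = 1 − 0.0400 = 0.9600
φ_{22} = -0.0930 / 0.9600 = -0.097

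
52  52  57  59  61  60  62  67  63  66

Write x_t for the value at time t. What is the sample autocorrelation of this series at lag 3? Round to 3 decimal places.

Mean x̄ = (52 + 52 + 57 + 59 + 61 + 60 + 62 + 67 + 63 + 66)/10 = 59.9000
Σ(x_t−x̄)(x_{t+3}−x̄) = (7.1100) + (-8.6900) + (-0.2900) + (-1.8900) + (7.8100) + (0.3100) + (12.8100) = 17.1700
Denominator Σ(x_t−x̄)² = 236.9000
r_3 = 17.1700 / 236.9000 = 0.072

0.072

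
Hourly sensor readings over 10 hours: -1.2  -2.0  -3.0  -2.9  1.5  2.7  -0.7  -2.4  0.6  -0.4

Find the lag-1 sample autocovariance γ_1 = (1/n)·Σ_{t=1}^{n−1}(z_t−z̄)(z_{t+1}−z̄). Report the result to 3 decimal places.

Mean z̄ = (-1.2 − 2.0 − 3.0 − 2.9 + 1.5 + 2.7 − 0.7 − 2.4 + 0.6 − 0.4)/10 = -0.7800
Σ_{t=1}^{9}(z_t−z̄)(z_{t+1}−z̄) = 9.4656
γ_1 = 9.4656 / 10 = 0.947

0.947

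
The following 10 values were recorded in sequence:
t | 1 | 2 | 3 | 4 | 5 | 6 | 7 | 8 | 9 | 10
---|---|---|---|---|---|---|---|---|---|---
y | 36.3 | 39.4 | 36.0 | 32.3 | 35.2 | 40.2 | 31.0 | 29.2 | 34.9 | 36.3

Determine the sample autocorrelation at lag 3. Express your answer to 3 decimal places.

0.061

Mean ȳ = (36.3 + 39.4 + 36.0 + 32.3 + 35.2 + 40.2 + 31.0 + 29.2 + 34.9 + 36.3)/10 = 35.0800
Numerator Σ_{t=1}^{7}(y_t−ȳ)(y_{t+3}−ȳ) = 6.5748
Denominator Σ(y_t−ȳ)² = 107.6960
r_3 = 6.5748 / 107.6960 = 0.061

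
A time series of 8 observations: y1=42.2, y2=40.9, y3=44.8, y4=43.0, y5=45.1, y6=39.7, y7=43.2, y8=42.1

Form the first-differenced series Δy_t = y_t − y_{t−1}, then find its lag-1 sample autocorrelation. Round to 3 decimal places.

First differences Δy: -1.3, 3.9, -1.8, 2.1, -5.4, 3.5, -1.1
Mean of differences = -0.0143
Numerator Σ(Δy_t−Δȳ)(Δy_{t+1}−Δȳ) = -49.9273
Denominator Σ(Δy_t−Δȳ)² = 67.1686
r_1(Δy) = -49.9273 / 67.1686 = -0.743

-0.743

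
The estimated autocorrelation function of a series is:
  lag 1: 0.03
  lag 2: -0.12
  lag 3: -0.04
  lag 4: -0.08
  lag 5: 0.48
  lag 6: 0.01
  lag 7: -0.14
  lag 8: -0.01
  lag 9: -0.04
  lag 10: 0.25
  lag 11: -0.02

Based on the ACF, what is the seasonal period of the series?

5

The largest autocorrelation is r_5 = 0.48, with a weaker echo at lag 10 (0.25); the remaining lags stay at or below 0.03.
The dominant spike at lag 5 indicates a seasonal period of 5.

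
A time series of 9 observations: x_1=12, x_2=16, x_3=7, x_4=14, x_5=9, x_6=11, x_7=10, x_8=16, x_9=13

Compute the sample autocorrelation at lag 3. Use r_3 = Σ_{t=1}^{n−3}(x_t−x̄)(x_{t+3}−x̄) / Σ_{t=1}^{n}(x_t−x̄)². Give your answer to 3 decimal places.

-0.316

Mean x̄ = (12 + 16 + 7 + 14 + 9 + 11 + 10 + 16 + 13)/9 = 12.0000
Σ(x_t−x̄)(x_{t+3}−x̄) = (0.0000) + (-12.0000) + (5.0000) + (-4.0000) + (-12.0000) + (-1.0000) = -24.0000
Denominator Σ(x_t−x̄)² = 76.0000
r_3 = -24.0000 / 76.0000 = -0.316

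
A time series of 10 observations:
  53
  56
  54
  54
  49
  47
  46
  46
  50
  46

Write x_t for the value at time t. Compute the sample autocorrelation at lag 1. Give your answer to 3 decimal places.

Mean x̄ = (53 + 56 + 54 + 54 + 49 + 47 + 46 + 46 + 50 + 46)/10 = 50.1000
Numerator Σ_{t=1}^{9}(x_t−x̄)(x_{t+1}−x̄) = 84.7900
Denominator Σ(x_t−x̄)² = 134.9000
r_1 = 84.7900 / 134.9000 = 0.629

0.629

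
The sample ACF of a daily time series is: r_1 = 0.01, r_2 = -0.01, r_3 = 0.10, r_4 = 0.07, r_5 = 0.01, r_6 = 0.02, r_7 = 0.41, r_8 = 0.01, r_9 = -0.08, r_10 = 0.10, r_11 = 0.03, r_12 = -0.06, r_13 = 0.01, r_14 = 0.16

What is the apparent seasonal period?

7

The largest autocorrelation is r_7 = 0.41, with a weaker echo at lag 14 (0.16); the remaining lags stay at or below 0.10.
The dominant spike at lag 7 indicates a seasonal period of 7.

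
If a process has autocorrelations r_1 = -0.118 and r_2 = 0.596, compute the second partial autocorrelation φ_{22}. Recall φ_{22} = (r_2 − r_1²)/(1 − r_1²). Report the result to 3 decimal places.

0.590

φ_{22} = (r_2 − r_1²) / (1 − r_1²)
r_1² = (-0.118)² = 0.013924
Numerator = 0.596 − 0.0139 = 0.5821; denominator = 1 − 0.0139 = 0.9861
φ_{22} = 0.5821 / 0.9861 = 0.590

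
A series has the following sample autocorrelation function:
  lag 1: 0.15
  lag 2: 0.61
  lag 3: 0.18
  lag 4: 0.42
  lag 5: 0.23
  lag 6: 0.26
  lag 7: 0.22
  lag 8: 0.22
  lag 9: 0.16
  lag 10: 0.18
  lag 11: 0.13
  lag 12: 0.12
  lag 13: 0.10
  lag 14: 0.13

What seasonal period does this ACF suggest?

The largest autocorrelation is r_2 = 0.61, with weaker echoes at lags 4 (0.42) and 6 (0.26); the remaining lags stay at or below 0.23.
The dominant spike at lag 2 indicates a seasonal period of 2.

2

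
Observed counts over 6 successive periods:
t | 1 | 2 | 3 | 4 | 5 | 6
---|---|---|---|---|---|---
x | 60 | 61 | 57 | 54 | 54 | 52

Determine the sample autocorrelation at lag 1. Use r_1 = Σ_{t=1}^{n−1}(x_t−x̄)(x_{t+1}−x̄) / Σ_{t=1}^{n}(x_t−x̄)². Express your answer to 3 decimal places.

0.524

Mean x̄ = (60 + 61 + 57 + 54 + 54 + 52)/6 = 56.3333
Deviations from mean: 3.6667, 4.6667, 0.6667, -2.3333, -2.3333, -4.3333
Σ(x_t−x̄)(x_{t+1}−x̄) = (17.1111) + (3.1111) + (-1.5556) + (5.4444) + (10.1111) = 34.2222
Denominator Σ(x_t−x̄)² = 65.3333
r_1 = 34.2222 / 65.3333 = 0.524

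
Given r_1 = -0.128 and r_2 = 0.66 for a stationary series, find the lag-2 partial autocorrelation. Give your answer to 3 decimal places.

φ_{22} = (r_2 − r_1²) / (1 − r_1²)
r_1² = (-0.128)² = 0.016384
Numerator = 0.66 − 0.0164 = 0.6436; denominator = 1 − 0.0164 = 0.9836
φ_{22} = 0.6436 / 0.9836 = 0.654

0.654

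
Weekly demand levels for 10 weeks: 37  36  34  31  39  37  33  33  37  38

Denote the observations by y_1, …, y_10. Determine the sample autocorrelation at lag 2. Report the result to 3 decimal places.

Mean ȳ = (37 + 36 + 34 + 31 + 39 + 37 + 33 + 33 + 37 + 38)/10 = 35.5000
Numerator Σ_{t=1}^{8}(y_t−ȳ)(y_{t+2}−ȳ) = -39.0000
Denominator Σ(y_t−ȳ)² = 60.5000
r_2 = -39.0000 / 60.5000 = -0.645

-0.645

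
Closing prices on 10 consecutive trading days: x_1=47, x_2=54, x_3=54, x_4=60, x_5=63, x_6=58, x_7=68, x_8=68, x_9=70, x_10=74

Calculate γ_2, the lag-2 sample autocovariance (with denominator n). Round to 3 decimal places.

Mean x̄ = (47 + 54 + 54 + 60 + 63 + 58 + 68 + 68 + 70 + 74)/10 = 61.6000
Σ_{t=1}^{8}(x_t−x̄)(x_{t+2}−x̄) = 237.2800
γ_2 = 237.2800 / 10 = 23.728

23.728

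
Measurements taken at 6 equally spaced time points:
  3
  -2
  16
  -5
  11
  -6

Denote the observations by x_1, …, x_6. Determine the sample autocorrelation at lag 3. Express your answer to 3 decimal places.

Mean x̄ = (3 − 2 + 16 − 5 + 11 − 6)/6 = 2.8333
Deviations from mean: 0.1667, -4.8333, 13.1667, -7.8333, 8.1667, -8.8333
Numerator Σ_{t=1}^{3}(x_t−x̄)(x_{t+3}−x̄) = -157.0833
Denominator Σ(x_t−x̄)² = 402.8333
r_3 = -157.0833 / 402.8333 = -0.390

-0.390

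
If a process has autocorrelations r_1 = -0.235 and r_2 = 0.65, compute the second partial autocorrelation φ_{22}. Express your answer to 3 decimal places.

0.630

φ_{22} = (r_2 − r_1²) / (1 − r_1²)
r_1² = (-0.235)² = 0.055225
Numerator = 0.65 − 0.0552 = 0.5948; denominator = 1 − 0.0552 = 0.9448
φ_{22} = 0.5948 / 0.9448 = 0.630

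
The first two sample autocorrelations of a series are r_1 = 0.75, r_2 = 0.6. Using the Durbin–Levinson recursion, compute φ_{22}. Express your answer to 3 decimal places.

φ_{22} = (r_2 − r_1²) / (1 − r_1²)
r_1² = (0.75)² = 0.5625
Numerator = 0.6 − 0.5625 = 0.0375; denominator = 1 − 0.5625 = 0.4375
φ_{22} = 0.0375 / 0.4375 = 0.086

0.086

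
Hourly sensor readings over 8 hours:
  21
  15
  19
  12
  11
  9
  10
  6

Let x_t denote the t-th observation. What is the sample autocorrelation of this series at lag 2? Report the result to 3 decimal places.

Mean x̄ = (21 + 15 + 19 + 12 + 11 + 9 + 10 + 6)/8 = 12.8750
Σ(x_t−x̄)(x_{t+2}−x̄) = (49.7656) + (-1.8594) + (-11.4844) + (3.3906) + (5.3906) + (26.6406) = 71.8438
Denominator Σ(x_t−x̄)² = 182.8750
r_2 = 71.8438 / 182.8750 = 0.393

0.393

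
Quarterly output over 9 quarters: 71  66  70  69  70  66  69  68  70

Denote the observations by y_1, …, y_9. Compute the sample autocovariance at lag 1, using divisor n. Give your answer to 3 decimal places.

-1.573

Mean ȳ = (71 + 66 + 70 + 69 + 70 + 66 + 69 + 68 + 70)/9 = 68.7778
Σ_{t=1}^{8}(y_t−ȳ)(y_{t+1}−ȳ) = -14.1605
γ_1 = -14.1605 / 9 = -1.573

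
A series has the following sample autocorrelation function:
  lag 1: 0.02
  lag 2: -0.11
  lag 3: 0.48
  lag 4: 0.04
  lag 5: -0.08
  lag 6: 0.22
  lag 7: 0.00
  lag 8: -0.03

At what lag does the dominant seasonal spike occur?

3

The largest autocorrelation is r_3 = 0.48, with a weaker echo at lag 6 (0.22); the remaining lags stay at or below 0.04.
The dominant spike at lag 3 indicates a seasonal period of 3.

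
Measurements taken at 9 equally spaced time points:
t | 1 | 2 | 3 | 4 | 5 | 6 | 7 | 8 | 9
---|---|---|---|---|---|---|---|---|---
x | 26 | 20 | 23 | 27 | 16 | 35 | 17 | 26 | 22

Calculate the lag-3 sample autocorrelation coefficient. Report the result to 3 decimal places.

Mean x̄ = (26 + 20 + 23 + 27 + 16 + 35 + 17 + 26 + 22)/9 = 23.5556
Numerator Σ_{t=1}^{6}(x_t−x̄)(x_{t+3}−x̄) = -29.9259
Denominator Σ(x_t−x̄)² = 270.2222
r_3 = -29.9259 / 270.2222 = -0.111

-0.111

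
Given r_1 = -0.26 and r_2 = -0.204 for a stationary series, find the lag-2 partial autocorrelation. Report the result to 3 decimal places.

φ_{22} = (r_2 − r_1²) / (1 − r_1²)
r_1² = (-0.26)² = 0.0676
Numerator = -0.204 − 0.0676 = -0.2716; denominator = 1 − 0.0676 = 0.9324
φ_{22} = -0.2716 / 0.9324 = -0.291

-0.291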